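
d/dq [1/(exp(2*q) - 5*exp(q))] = (5 - 2*exp(q))*exp(-q)/(exp(q) - 5)^2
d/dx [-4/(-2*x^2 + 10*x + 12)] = 2*(5 - 2*x)/(-x^2 + 5*x + 6)^2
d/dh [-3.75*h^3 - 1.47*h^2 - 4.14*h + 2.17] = -11.25*h^2 - 2.94*h - 4.14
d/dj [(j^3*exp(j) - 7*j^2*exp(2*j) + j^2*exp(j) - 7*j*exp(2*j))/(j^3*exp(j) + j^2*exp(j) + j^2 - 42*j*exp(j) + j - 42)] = (-j*(j^2 - 7*j*exp(j) + j - 7*exp(j))*(j^3*exp(j) + 4*j^2*exp(j) - 40*j*exp(j) + 2*j - 42*exp(j) + 1) + (j^3 - 14*j^2*exp(j) + 4*j^2 - 28*j*exp(j) + 2*j - 7*exp(j))*(j^3*exp(j) + j^2*exp(j) + j^2 - 42*j*exp(j) + j - 42))*exp(j)/(j^3*exp(j) + j^2*exp(j) + j^2 - 42*j*exp(j) + j - 42)^2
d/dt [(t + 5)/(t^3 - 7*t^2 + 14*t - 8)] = (t^3 - 7*t^2 + 14*t - (t + 5)*(3*t^2 - 14*t + 14) - 8)/(t^3 - 7*t^2 + 14*t - 8)^2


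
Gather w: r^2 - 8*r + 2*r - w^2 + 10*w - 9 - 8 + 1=r^2 - 6*r - w^2 + 10*w - 16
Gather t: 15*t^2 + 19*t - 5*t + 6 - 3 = 15*t^2 + 14*t + 3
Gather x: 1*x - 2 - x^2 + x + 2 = -x^2 + 2*x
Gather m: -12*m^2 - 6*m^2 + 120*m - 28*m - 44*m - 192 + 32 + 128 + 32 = -18*m^2 + 48*m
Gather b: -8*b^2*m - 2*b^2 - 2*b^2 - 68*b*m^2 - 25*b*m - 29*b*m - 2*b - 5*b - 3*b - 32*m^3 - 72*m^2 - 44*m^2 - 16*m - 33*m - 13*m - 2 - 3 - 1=b^2*(-8*m - 4) + b*(-68*m^2 - 54*m - 10) - 32*m^3 - 116*m^2 - 62*m - 6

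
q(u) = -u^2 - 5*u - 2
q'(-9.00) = 13.00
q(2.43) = -20.05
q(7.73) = -100.40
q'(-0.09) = -4.82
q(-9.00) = -38.00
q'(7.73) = -20.46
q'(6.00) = -17.00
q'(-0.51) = -3.98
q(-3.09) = 3.90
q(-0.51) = 0.29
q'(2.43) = -9.86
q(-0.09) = -1.56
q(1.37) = -10.73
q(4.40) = -43.36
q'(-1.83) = -1.34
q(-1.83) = 3.80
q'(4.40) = -13.80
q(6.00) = -68.00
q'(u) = -2*u - 5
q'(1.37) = -7.74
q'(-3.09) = 1.18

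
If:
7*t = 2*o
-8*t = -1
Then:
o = 7/16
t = 1/8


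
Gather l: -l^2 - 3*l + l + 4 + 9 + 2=-l^2 - 2*l + 15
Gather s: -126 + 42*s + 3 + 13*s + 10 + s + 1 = 56*s - 112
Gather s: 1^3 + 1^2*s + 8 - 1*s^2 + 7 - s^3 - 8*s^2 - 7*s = -s^3 - 9*s^2 - 6*s + 16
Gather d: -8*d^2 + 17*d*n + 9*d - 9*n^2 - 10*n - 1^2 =-8*d^2 + d*(17*n + 9) - 9*n^2 - 10*n - 1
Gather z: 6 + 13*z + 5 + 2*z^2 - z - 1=2*z^2 + 12*z + 10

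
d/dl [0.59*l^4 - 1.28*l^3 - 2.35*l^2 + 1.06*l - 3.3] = 2.36*l^3 - 3.84*l^2 - 4.7*l + 1.06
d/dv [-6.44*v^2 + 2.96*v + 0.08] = 2.96 - 12.88*v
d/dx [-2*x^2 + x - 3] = 1 - 4*x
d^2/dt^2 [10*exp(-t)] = 10*exp(-t)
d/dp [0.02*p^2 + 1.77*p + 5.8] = 0.04*p + 1.77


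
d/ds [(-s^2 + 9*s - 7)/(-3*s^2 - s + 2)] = (28*s^2 - 46*s + 11)/(9*s^4 + 6*s^3 - 11*s^2 - 4*s + 4)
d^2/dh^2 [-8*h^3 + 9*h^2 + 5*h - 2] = 18 - 48*h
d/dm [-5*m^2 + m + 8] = 1 - 10*m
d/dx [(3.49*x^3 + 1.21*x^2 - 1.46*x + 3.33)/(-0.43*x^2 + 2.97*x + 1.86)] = (-1.5007*x^4 + 20.7306*x^3 + 22.4401*x^2 + 7.365*x - 12.6057)/(0.1849*x^4 - 2.5542*x^3 + 7.2213*x^2 + 11.0484*x + 3.4596)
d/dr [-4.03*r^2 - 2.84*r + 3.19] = -8.06*r - 2.84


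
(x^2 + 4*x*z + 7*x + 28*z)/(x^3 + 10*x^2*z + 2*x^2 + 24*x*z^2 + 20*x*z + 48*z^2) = (x + 7)/(x^2 + 6*x*z + 2*x + 12*z)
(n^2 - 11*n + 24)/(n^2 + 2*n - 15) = (n - 8)/(n + 5)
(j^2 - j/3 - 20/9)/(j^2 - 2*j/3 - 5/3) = (j + 4/3)/(j + 1)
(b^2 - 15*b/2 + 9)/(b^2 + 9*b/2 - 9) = (b - 6)/(b + 6)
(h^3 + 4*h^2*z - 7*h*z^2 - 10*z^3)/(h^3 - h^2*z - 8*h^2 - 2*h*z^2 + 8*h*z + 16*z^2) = (h + 5*z)/(h - 8)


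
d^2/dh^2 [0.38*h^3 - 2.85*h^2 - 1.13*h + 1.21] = 2.28*h - 5.7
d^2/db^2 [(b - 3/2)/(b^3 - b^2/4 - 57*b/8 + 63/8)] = 8*(48*b^2 + 60*b + 109)/(64*b^6 + 240*b^5 - 708*b^4 - 2395*b^3 + 3717*b^2 + 6615*b - 9261)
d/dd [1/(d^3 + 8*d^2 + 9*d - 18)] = (-3*d^2 - 16*d - 9)/(d^3 + 8*d^2 + 9*d - 18)^2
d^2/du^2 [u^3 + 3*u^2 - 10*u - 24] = 6*u + 6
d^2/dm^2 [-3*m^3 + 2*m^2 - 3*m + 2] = 4 - 18*m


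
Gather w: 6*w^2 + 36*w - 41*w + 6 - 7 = 6*w^2 - 5*w - 1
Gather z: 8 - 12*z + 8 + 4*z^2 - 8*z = 4*z^2 - 20*z + 16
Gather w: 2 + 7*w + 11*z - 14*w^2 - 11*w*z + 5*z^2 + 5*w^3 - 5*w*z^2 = 5*w^3 - 14*w^2 + w*(-5*z^2 - 11*z + 7) + 5*z^2 + 11*z + 2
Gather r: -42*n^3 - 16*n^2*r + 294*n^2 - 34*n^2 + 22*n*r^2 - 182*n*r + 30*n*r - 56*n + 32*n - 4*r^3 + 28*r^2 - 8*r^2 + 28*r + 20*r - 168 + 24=-42*n^3 + 260*n^2 - 24*n - 4*r^3 + r^2*(22*n + 20) + r*(-16*n^2 - 152*n + 48) - 144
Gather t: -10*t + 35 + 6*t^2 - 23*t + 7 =6*t^2 - 33*t + 42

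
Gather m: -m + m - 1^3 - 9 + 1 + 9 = 0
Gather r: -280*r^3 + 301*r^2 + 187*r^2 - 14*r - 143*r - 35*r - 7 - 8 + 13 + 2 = -280*r^3 + 488*r^2 - 192*r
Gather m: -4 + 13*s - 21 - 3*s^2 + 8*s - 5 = -3*s^2 + 21*s - 30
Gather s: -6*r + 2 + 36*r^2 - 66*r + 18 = 36*r^2 - 72*r + 20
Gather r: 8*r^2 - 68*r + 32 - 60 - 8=8*r^2 - 68*r - 36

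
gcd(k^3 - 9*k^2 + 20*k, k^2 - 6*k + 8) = k - 4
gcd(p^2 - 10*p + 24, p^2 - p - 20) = 1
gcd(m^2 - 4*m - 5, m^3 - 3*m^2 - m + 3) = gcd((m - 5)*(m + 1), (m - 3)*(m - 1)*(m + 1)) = m + 1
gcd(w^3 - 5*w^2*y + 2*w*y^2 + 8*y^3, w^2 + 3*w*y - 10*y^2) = -w + 2*y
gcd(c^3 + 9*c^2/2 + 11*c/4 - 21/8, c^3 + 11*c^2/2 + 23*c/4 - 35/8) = c^2 + 3*c - 7/4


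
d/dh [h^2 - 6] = 2*h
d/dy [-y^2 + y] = 1 - 2*y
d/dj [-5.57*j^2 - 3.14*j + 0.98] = -11.14*j - 3.14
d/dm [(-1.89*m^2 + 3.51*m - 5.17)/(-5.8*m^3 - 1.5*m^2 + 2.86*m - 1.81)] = (-10.962*m^4 + 40.716*m^3 - 90.0984*m^2 - 8.6682*m + 8.4331)/(33.64*m^6 + 17.4*m^5 - 30.926*m^4 + 12.416*m^3 + 13.6096*m^2 - 10.3532*m + 3.2761)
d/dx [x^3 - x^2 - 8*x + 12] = 3*x^2 - 2*x - 8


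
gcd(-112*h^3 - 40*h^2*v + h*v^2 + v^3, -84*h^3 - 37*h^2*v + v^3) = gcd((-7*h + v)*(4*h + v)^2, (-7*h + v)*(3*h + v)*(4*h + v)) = -28*h^2 - 3*h*v + v^2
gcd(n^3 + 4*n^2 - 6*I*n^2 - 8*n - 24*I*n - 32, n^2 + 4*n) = n + 4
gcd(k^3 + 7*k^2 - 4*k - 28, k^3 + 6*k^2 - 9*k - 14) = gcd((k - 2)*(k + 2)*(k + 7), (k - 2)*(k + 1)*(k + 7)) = k^2 + 5*k - 14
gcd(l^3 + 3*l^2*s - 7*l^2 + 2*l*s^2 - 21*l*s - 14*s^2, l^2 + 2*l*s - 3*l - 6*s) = l + 2*s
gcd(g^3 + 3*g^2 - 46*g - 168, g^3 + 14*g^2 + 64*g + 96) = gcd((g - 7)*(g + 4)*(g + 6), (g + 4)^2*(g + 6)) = g^2 + 10*g + 24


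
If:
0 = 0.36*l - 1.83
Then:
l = 5.08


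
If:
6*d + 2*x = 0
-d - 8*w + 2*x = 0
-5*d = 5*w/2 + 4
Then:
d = -64/45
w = 56/45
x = 64/15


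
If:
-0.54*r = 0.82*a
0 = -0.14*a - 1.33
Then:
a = -9.50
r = 14.43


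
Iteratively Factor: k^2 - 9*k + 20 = (k - 5)*(k - 4)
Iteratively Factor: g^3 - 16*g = (g + 4)*(g^2 - 4*g) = g*(g + 4)*(g - 4)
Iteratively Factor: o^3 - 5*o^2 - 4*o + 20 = (o + 2)*(o^2 - 7*o + 10) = (o - 2)*(o + 2)*(o - 5)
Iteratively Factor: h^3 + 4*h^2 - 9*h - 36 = (h - 3)*(h^2 + 7*h + 12) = (h - 3)*(h + 3)*(h + 4)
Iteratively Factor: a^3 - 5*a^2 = (a)*(a^2 - 5*a) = a*(a - 5)*(a)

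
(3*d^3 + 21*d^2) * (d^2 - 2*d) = 3*d^5 + 15*d^4 - 42*d^3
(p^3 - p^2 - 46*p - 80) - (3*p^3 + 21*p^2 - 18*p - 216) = -2*p^3 - 22*p^2 - 28*p + 136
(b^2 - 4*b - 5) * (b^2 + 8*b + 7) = b^4 + 4*b^3 - 30*b^2 - 68*b - 35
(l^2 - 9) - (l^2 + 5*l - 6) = -5*l - 3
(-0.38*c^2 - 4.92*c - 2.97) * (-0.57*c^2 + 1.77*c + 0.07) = 0.2166*c^4 + 2.1318*c^3 - 7.0421*c^2 - 5.6013*c - 0.2079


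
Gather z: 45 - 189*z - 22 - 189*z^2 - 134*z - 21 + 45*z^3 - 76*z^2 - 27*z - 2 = 45*z^3 - 265*z^2 - 350*z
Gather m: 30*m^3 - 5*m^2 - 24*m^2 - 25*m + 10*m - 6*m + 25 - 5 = 30*m^3 - 29*m^2 - 21*m + 20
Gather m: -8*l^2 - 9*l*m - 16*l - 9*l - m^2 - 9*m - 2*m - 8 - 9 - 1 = -8*l^2 - 25*l - m^2 + m*(-9*l - 11) - 18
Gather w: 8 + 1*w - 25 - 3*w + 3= -2*w - 14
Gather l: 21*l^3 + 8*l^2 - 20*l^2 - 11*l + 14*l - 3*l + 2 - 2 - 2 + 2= 21*l^3 - 12*l^2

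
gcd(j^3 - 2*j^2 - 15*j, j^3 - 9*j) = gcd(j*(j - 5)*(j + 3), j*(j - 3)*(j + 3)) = j^2 + 3*j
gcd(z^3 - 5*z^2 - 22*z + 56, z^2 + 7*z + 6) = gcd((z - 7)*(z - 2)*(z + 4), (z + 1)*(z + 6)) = 1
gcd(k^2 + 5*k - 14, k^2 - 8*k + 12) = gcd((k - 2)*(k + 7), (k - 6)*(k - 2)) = k - 2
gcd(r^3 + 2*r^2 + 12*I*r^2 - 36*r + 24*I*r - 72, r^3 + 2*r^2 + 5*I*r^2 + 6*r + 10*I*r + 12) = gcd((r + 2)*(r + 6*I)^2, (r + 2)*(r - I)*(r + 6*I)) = r^2 + r*(2 + 6*I) + 12*I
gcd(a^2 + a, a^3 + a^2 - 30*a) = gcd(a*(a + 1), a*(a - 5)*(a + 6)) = a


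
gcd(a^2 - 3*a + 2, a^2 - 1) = a - 1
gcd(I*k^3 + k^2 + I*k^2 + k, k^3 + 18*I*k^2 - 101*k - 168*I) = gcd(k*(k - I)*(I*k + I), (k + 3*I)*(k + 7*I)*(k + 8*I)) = 1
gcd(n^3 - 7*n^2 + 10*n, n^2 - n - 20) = n - 5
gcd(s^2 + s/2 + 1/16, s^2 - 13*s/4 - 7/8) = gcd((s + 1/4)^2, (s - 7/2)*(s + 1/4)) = s + 1/4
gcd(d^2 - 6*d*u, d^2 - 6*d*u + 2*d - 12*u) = -d + 6*u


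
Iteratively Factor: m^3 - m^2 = (m - 1)*(m^2) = m*(m - 1)*(m)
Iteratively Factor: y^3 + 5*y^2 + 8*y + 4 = (y + 2)*(y^2 + 3*y + 2) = (y + 2)^2*(y + 1)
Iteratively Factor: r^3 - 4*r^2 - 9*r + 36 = (r - 4)*(r^2 - 9) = (r - 4)*(r + 3)*(r - 3)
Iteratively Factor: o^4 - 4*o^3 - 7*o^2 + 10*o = (o - 5)*(o^3 + o^2 - 2*o) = (o - 5)*(o + 2)*(o^2 - o) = o*(o - 5)*(o + 2)*(o - 1)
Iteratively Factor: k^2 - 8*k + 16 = (k - 4)*(k - 4)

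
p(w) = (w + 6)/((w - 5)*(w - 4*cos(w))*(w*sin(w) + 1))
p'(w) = (w + 6)*(-w*cos(w) - sin(w))/((w - 5)*(w - 4*cos(w))*(w*sin(w) + 1)^2) + (w + 6)*(-4*sin(w) - 1)/((w - 5)*(w - 4*cos(w))^2*(w*sin(w) + 1)) + 1/((w - 5)*(w - 4*cos(w))*(w*sin(w) + 1)) - (w + 6)/((w - 5)^2*(w - 4*cos(w))*(w*sin(w) + 1)) = (-(w - 5)*(w + 6)*(w - 4*cos(w))*(w*cos(w) + sin(w)) - (w - 5)*(w + 6)*(w*sin(w) + 1)*(4*sin(w) + 1) + (w - 5)*(w - 4*cos(w))*(w*sin(w) + 1) - (w + 6)*(w - 4*cos(w))*(w*sin(w) + 1))/((w - 5)^2*(w - 4*cos(w))^2*(w*sin(w) + 1)^2)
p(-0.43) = 0.21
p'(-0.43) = 0.19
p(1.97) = -0.27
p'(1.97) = 0.25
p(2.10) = -0.24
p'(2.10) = 0.13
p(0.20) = 0.33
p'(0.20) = 0.16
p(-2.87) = -0.23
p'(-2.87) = 0.20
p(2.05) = -0.25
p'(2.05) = 0.17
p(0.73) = 0.47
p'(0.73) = 0.56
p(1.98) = -0.26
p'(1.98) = 0.24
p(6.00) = -8.21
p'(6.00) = -59.48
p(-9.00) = -0.00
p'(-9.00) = 0.02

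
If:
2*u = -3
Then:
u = -3/2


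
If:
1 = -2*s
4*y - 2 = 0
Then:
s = -1/2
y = 1/2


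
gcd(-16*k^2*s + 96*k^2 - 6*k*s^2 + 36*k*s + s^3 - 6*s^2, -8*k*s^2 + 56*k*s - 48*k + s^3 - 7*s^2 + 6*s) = -8*k*s + 48*k + s^2 - 6*s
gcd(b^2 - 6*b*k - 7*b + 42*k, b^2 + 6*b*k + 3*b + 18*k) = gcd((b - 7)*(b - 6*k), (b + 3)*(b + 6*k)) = 1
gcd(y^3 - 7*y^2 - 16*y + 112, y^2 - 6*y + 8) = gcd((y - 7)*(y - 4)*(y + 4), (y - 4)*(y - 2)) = y - 4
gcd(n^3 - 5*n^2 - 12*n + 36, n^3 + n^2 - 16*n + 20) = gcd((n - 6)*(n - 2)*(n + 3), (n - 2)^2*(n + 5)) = n - 2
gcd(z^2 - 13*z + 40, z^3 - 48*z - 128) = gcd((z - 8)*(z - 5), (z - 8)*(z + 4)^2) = z - 8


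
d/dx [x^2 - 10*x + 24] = 2*x - 10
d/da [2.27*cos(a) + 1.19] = -2.27*sin(a)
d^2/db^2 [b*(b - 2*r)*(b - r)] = 6*b - 6*r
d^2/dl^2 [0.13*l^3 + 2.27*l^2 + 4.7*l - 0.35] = 0.78*l + 4.54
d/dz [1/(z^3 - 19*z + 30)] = (19 - 3*z^2)/(z^3 - 19*z + 30)^2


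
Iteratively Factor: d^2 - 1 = (d - 1)*(d + 1)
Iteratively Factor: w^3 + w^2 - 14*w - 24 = (w + 3)*(w^2 - 2*w - 8) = (w - 4)*(w + 3)*(w + 2)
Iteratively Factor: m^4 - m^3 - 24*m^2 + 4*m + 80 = (m + 2)*(m^3 - 3*m^2 - 18*m + 40) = (m + 2)*(m + 4)*(m^2 - 7*m + 10) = (m - 2)*(m + 2)*(m + 4)*(m - 5)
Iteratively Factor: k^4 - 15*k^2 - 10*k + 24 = (k - 1)*(k^3 + k^2 - 14*k - 24) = (k - 4)*(k - 1)*(k^2 + 5*k + 6) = (k - 4)*(k - 1)*(k + 2)*(k + 3)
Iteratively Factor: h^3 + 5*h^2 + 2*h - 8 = (h + 2)*(h^2 + 3*h - 4) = (h + 2)*(h + 4)*(h - 1)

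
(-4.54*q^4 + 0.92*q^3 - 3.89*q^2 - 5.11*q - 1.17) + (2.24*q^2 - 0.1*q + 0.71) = -4.54*q^4 + 0.92*q^3 - 1.65*q^2 - 5.21*q - 0.46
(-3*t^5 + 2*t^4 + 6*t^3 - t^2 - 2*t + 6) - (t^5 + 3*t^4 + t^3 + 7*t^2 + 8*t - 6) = -4*t^5 - t^4 + 5*t^3 - 8*t^2 - 10*t + 12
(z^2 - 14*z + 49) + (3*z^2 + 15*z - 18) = 4*z^2 + z + 31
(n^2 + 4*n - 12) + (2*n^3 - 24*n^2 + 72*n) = 2*n^3 - 23*n^2 + 76*n - 12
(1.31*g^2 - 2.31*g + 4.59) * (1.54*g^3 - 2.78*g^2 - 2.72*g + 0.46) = 2.0174*g^5 - 7.1992*g^4 + 9.9272*g^3 - 5.8744*g^2 - 13.5474*g + 2.1114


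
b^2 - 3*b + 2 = (b - 2)*(b - 1)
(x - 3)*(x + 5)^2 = x^3 + 7*x^2 - 5*x - 75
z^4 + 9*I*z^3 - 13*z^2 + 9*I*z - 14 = (z - I)*(z + I)*(z + 2*I)*(z + 7*I)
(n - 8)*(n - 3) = n^2 - 11*n + 24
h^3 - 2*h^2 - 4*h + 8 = (h - 2)^2*(h + 2)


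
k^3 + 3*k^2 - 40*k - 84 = (k - 6)*(k + 2)*(k + 7)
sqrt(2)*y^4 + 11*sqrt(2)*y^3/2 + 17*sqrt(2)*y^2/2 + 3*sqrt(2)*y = y*(y + 2)*(y + 3)*(sqrt(2)*y + sqrt(2)/2)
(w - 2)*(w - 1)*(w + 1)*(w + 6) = w^4 + 4*w^3 - 13*w^2 - 4*w + 12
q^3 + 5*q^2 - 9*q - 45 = (q - 3)*(q + 3)*(q + 5)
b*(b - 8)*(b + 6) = b^3 - 2*b^2 - 48*b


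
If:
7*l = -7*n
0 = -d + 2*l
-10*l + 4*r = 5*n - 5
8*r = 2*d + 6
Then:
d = 16/3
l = 8/3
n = -8/3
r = 25/12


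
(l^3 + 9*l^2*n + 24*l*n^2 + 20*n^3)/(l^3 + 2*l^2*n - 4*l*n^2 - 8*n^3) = (l + 5*n)/(l - 2*n)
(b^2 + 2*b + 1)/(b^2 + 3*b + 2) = (b + 1)/(b + 2)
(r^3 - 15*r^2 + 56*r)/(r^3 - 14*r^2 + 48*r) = (r - 7)/(r - 6)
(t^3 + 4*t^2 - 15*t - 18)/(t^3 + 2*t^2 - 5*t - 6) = (t^2 + 3*t - 18)/(t^2 + t - 6)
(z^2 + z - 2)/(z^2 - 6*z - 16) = (z - 1)/(z - 8)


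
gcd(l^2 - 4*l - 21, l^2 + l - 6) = l + 3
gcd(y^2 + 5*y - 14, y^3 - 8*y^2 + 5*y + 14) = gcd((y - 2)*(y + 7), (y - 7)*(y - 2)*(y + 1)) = y - 2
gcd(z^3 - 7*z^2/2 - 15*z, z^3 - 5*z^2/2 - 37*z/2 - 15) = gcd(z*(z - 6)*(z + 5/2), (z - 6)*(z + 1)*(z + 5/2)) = z^2 - 7*z/2 - 15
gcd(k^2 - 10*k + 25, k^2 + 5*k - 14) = 1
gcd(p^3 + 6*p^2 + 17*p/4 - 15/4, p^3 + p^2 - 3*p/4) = p^2 + p - 3/4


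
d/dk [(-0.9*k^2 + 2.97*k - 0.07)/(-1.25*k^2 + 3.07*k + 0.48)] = (0.9495*k^2 - 1.039*k + 1.6405)/(1.5625*k^4 - 7.675*k^3 + 8.2249*k^2 + 2.9472*k + 0.2304)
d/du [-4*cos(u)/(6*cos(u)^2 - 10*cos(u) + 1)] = 4*(1 - 6*cos(u)^2)*sin(u)/(6*sin(u)^2 + 10*cos(u) - 7)^2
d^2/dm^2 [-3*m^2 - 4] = -6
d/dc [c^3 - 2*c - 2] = 3*c^2 - 2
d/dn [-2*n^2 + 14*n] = 14 - 4*n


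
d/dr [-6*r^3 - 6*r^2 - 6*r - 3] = -18*r^2 - 12*r - 6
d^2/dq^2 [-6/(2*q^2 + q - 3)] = 12*(4*q^2 + 2*q - (4*q + 1)^2 - 6)/(2*q^2 + q - 3)^3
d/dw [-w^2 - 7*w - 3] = -2*w - 7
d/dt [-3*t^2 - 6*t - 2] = -6*t - 6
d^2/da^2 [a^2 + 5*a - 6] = 2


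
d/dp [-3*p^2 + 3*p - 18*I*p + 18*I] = -6*p + 3 - 18*I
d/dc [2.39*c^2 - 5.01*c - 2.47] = 4.78*c - 5.01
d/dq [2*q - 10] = 2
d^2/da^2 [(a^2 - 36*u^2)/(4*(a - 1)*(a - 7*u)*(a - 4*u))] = (-2*a*(a - 1)^2*(a - 7*u)^2*(a - 4*u) - 2*a*(a - 1)^2*(a - 7*u)*(a - 4*u)^2 - 2*a*(a - 1)*(a - 7*u)^2*(a - 4*u)^2 + (a - 1)^2*(a - 7*u)^2*(a - 4*u)^2 + (a - 1)^2*(a - 7*u)^2*(a^2 - 36*u^2) + (a - 1)^2*(a - 7*u)*(a - 4*u)*(a^2 - 36*u^2) + (a - 1)^2*(a - 4*u)^2*(a^2 - 36*u^2) + (a - 1)*(a - 7*u)^2*(a - 4*u)*(a^2 - 36*u^2) + (a - 1)*(a - 7*u)*(a - 4*u)^2*(a^2 - 36*u^2) + (a - 7*u)^2*(a - 4*u)^2*(a^2 - 36*u^2))/(2*(a - 1)^3*(a - 7*u)^3*(a - 4*u)^3)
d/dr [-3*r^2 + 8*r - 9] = 8 - 6*r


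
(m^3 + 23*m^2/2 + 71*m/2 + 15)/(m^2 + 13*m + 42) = (2*m^2 + 11*m + 5)/(2*(m + 7))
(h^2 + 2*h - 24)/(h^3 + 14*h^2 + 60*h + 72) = (h - 4)/(h^2 + 8*h + 12)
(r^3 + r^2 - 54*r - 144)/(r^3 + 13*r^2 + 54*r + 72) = (r - 8)/(r + 4)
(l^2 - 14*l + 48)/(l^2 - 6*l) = (l - 8)/l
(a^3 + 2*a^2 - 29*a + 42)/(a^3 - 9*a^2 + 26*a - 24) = (a + 7)/(a - 4)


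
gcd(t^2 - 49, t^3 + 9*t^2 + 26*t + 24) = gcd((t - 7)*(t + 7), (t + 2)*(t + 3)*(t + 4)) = 1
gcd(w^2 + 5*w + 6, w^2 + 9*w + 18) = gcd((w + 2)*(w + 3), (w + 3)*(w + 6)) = w + 3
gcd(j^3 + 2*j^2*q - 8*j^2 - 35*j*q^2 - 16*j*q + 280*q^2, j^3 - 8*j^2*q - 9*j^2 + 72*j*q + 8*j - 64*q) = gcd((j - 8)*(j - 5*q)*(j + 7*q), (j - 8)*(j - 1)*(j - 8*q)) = j - 8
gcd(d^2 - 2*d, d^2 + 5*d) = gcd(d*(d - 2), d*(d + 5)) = d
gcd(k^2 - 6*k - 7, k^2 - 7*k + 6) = 1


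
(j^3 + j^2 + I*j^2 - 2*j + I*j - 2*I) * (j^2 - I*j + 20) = j^5 + j^4 + 19*j^3 + 21*j^2 + 20*I*j^2 - 42*j + 20*I*j - 40*I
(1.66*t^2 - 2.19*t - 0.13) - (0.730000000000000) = 1.66*t^2 - 2.19*t - 0.86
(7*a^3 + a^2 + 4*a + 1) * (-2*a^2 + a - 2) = -14*a^5 + 5*a^4 - 21*a^3 - 7*a - 2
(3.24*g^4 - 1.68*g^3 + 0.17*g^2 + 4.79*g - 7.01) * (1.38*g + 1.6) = 4.4712*g^5 + 2.8656*g^4 - 2.4534*g^3 + 6.8822*g^2 - 2.0098*g - 11.216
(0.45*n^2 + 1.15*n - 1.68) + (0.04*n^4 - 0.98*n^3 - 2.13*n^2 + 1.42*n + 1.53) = 0.04*n^4 - 0.98*n^3 - 1.68*n^2 + 2.57*n - 0.15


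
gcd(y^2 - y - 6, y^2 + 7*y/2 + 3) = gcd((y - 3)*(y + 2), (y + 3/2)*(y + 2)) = y + 2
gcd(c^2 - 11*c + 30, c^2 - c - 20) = c - 5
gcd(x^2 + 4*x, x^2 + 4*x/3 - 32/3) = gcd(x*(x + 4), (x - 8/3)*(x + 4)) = x + 4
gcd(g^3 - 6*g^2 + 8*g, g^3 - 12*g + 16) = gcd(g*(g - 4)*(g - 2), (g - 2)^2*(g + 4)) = g - 2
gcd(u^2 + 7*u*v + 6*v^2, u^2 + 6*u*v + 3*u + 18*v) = u + 6*v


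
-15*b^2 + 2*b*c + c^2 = (-3*b + c)*(5*b + c)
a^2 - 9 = (a - 3)*(a + 3)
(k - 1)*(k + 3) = k^2 + 2*k - 3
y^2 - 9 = (y - 3)*(y + 3)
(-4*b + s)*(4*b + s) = -16*b^2 + s^2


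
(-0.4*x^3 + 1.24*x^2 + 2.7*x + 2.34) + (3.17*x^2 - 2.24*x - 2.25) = -0.4*x^3 + 4.41*x^2 + 0.46*x + 0.0899999999999999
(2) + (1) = 3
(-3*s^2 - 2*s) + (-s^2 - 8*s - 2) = -4*s^2 - 10*s - 2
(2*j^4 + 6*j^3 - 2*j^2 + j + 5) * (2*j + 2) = 4*j^5 + 16*j^4 + 8*j^3 - 2*j^2 + 12*j + 10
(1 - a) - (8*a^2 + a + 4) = -8*a^2 - 2*a - 3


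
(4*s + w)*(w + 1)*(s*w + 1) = 4*s^2*w^2 + 4*s^2*w + s*w^3 + s*w^2 + 4*s*w + 4*s + w^2 + w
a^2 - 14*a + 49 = (a - 7)^2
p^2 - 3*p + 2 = (p - 2)*(p - 1)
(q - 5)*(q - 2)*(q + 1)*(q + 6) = q^4 - 33*q^2 + 28*q + 60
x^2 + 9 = (x - 3*I)*(x + 3*I)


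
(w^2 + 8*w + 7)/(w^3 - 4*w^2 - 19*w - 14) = (w + 7)/(w^2 - 5*w - 14)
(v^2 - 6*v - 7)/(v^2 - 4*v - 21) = (v + 1)/(v + 3)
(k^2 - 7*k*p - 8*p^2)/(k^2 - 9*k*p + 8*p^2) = (-k - p)/(-k + p)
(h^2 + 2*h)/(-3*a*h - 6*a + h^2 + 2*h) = -h/(3*a - h)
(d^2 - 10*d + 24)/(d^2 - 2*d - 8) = (d - 6)/(d + 2)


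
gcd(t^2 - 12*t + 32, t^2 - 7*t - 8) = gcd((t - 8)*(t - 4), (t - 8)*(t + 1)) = t - 8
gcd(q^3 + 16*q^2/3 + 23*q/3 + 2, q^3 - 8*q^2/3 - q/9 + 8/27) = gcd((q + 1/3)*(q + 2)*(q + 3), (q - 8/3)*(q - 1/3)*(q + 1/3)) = q + 1/3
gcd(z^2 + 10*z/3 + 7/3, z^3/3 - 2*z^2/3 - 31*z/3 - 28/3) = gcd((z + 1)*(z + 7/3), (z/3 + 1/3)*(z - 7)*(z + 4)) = z + 1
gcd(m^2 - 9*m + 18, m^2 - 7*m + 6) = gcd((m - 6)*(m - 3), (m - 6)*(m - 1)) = m - 6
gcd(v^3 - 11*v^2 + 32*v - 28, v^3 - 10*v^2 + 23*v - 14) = v^2 - 9*v + 14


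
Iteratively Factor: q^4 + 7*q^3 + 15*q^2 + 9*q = (q + 3)*(q^3 + 4*q^2 + 3*q) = (q + 3)^2*(q^2 + q) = q*(q + 3)^2*(q + 1)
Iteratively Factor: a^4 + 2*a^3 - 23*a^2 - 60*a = (a + 3)*(a^3 - a^2 - 20*a) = a*(a + 3)*(a^2 - a - 20) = a*(a + 3)*(a + 4)*(a - 5)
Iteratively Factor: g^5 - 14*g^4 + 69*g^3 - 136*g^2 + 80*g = (g - 1)*(g^4 - 13*g^3 + 56*g^2 - 80*g) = (g - 5)*(g - 1)*(g^3 - 8*g^2 + 16*g) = g*(g - 5)*(g - 1)*(g^2 - 8*g + 16) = g*(g - 5)*(g - 4)*(g - 1)*(g - 4)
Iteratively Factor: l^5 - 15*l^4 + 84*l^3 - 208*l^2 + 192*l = (l - 4)*(l^4 - 11*l^3 + 40*l^2 - 48*l) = (l - 4)*(l - 3)*(l^3 - 8*l^2 + 16*l) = l*(l - 4)*(l - 3)*(l^2 - 8*l + 16) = l*(l - 4)^2*(l - 3)*(l - 4)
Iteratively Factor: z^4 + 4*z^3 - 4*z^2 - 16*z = (z + 4)*(z^3 - 4*z) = z*(z + 4)*(z^2 - 4) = z*(z - 2)*(z + 4)*(z + 2)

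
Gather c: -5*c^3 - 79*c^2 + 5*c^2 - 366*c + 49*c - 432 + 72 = -5*c^3 - 74*c^2 - 317*c - 360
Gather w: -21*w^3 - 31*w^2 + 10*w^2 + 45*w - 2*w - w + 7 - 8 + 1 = -21*w^3 - 21*w^2 + 42*w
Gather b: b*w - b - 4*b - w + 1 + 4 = b*(w - 5) - w + 5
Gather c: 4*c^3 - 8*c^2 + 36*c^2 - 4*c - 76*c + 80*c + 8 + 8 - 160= 4*c^3 + 28*c^2 - 144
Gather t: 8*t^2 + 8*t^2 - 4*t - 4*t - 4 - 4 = 16*t^2 - 8*t - 8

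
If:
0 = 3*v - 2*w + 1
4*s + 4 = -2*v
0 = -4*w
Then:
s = -5/6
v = -1/3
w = 0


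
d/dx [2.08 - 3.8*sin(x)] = -3.8*cos(x)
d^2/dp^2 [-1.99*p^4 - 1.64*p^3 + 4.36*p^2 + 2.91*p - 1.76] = -23.88*p^2 - 9.84*p + 8.72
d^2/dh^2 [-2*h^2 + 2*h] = -4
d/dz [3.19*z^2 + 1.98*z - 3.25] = 6.38*z + 1.98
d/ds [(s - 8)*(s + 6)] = 2*s - 2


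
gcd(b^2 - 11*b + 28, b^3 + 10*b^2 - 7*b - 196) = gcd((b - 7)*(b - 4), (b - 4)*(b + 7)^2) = b - 4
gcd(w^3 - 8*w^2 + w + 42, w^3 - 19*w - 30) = w + 2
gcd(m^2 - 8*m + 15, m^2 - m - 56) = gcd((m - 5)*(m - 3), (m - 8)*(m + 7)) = 1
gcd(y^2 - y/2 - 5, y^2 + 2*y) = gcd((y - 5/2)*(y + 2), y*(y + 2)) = y + 2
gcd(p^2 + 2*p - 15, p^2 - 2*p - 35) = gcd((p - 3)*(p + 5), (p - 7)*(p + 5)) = p + 5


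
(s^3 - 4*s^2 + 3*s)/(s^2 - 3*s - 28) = s*(-s^2 + 4*s - 3)/(-s^2 + 3*s + 28)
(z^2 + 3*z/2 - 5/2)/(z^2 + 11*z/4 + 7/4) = 2*(2*z^2 + 3*z - 5)/(4*z^2 + 11*z + 7)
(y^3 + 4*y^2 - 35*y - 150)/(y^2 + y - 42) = (y^2 + 10*y + 25)/(y + 7)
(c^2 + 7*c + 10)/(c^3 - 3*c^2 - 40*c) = (c + 2)/(c*(c - 8))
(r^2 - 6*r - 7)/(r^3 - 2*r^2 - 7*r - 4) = (r - 7)/(r^2 - 3*r - 4)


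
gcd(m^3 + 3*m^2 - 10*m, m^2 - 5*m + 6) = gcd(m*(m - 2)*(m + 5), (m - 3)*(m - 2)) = m - 2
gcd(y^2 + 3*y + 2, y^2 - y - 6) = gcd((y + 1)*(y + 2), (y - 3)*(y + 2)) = y + 2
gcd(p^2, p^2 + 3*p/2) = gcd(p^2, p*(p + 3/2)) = p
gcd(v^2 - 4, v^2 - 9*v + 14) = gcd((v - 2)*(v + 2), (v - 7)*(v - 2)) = v - 2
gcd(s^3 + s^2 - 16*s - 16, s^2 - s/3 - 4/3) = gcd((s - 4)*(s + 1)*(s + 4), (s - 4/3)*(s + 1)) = s + 1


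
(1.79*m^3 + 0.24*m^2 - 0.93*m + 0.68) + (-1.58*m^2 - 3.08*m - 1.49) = 1.79*m^3 - 1.34*m^2 - 4.01*m - 0.81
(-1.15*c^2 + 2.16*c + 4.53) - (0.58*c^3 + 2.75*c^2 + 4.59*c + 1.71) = -0.58*c^3 - 3.9*c^2 - 2.43*c + 2.82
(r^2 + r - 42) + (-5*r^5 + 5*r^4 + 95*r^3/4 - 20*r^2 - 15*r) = -5*r^5 + 5*r^4 + 95*r^3/4 - 19*r^2 - 14*r - 42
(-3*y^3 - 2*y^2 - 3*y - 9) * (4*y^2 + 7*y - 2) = -12*y^5 - 29*y^4 - 20*y^3 - 53*y^2 - 57*y + 18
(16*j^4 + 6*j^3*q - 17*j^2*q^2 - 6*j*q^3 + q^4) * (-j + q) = -16*j^5 + 10*j^4*q + 23*j^3*q^2 - 11*j^2*q^3 - 7*j*q^4 + q^5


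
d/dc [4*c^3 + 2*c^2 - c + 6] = 12*c^2 + 4*c - 1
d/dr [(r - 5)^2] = 2*r - 10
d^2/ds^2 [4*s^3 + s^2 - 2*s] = 24*s + 2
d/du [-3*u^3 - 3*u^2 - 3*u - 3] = -9*u^2 - 6*u - 3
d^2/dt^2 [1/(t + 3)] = 2/(t + 3)^3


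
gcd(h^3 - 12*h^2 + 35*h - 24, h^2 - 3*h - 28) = 1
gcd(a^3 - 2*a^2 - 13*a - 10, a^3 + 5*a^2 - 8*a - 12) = a + 1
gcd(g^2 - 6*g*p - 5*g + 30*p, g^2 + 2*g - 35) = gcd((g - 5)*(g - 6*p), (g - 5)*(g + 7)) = g - 5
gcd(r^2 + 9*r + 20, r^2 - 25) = r + 5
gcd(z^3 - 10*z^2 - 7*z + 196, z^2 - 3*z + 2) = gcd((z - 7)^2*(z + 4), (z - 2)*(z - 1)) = 1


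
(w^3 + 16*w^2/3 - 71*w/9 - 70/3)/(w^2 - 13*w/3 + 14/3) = (w^2 + 23*w/3 + 10)/(w - 2)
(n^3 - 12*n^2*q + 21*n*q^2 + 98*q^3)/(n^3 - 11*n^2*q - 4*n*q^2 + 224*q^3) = (-n^2 + 5*n*q + 14*q^2)/(-n^2 + 4*n*q + 32*q^2)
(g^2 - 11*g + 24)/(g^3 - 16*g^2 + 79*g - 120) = 1/(g - 5)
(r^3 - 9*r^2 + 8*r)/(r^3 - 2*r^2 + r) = (r - 8)/(r - 1)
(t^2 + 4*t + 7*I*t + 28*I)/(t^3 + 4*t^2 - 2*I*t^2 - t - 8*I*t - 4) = (t + 7*I)/(t^2 - 2*I*t - 1)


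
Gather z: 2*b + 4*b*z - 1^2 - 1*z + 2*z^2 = 2*b + 2*z^2 + z*(4*b - 1) - 1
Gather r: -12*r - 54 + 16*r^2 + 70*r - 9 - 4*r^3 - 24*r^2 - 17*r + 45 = -4*r^3 - 8*r^2 + 41*r - 18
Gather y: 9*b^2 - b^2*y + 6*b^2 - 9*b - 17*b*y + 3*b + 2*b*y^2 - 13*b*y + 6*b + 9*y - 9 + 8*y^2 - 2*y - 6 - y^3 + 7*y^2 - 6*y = 15*b^2 - y^3 + y^2*(2*b + 15) + y*(-b^2 - 30*b + 1) - 15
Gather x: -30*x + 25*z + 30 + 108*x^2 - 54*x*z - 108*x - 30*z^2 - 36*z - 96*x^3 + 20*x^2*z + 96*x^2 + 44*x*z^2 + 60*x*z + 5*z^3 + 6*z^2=-96*x^3 + x^2*(20*z + 204) + x*(44*z^2 + 6*z - 138) + 5*z^3 - 24*z^2 - 11*z + 30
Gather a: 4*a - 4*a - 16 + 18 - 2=0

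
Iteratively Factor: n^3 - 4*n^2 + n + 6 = (n - 2)*(n^2 - 2*n - 3) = (n - 3)*(n - 2)*(n + 1)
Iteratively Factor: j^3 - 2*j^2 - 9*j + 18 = (j + 3)*(j^2 - 5*j + 6) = (j - 3)*(j + 3)*(j - 2)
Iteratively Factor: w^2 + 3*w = (w + 3)*(w)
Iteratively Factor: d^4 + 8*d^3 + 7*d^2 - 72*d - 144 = (d - 3)*(d^3 + 11*d^2 + 40*d + 48) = (d - 3)*(d + 4)*(d^2 + 7*d + 12) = (d - 3)*(d + 3)*(d + 4)*(d + 4)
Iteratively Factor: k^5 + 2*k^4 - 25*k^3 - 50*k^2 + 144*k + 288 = (k - 3)*(k^4 + 5*k^3 - 10*k^2 - 80*k - 96) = (k - 3)*(k + 4)*(k^3 + k^2 - 14*k - 24) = (k - 3)*(k + 3)*(k + 4)*(k^2 - 2*k - 8) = (k - 3)*(k + 2)*(k + 3)*(k + 4)*(k - 4)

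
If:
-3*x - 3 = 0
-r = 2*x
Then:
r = 2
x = -1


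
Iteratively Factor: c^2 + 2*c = (c + 2)*(c)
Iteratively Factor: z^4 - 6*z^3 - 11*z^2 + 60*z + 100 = (z - 5)*(z^3 - z^2 - 16*z - 20) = (z - 5)*(z + 2)*(z^2 - 3*z - 10) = (z - 5)^2*(z + 2)*(z + 2)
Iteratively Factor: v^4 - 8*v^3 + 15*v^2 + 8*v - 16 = (v - 4)*(v^3 - 4*v^2 - v + 4) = (v - 4)*(v - 1)*(v^2 - 3*v - 4) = (v - 4)^2*(v - 1)*(v + 1)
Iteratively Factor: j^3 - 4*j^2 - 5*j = (j - 5)*(j^2 + j) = j*(j - 5)*(j + 1)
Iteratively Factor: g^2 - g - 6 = (g + 2)*(g - 3)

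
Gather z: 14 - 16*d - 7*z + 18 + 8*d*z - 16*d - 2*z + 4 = -32*d + z*(8*d - 9) + 36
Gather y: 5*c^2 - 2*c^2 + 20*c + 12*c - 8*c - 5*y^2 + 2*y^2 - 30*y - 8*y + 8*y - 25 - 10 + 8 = 3*c^2 + 24*c - 3*y^2 - 30*y - 27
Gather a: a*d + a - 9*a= a*(d - 8)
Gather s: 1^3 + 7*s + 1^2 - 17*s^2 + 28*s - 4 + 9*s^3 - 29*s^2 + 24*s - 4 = 9*s^3 - 46*s^2 + 59*s - 6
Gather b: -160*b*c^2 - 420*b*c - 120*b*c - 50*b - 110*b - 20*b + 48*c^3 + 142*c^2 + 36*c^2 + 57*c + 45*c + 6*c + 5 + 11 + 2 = b*(-160*c^2 - 540*c - 180) + 48*c^3 + 178*c^2 + 108*c + 18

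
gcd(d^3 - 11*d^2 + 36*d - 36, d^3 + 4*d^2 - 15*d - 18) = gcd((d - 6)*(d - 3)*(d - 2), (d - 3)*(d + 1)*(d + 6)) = d - 3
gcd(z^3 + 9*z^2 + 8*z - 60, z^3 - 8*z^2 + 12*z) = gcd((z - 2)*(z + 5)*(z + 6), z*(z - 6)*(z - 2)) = z - 2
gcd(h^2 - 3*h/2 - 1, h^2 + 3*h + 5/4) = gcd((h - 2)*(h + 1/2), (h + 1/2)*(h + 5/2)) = h + 1/2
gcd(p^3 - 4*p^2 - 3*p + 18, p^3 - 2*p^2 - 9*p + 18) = p - 3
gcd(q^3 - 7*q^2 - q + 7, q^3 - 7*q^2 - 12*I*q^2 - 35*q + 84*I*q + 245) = q - 7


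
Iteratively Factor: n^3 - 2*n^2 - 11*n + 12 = (n - 1)*(n^2 - n - 12) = (n - 4)*(n - 1)*(n + 3)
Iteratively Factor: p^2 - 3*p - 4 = (p - 4)*(p + 1)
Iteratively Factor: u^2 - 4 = (u + 2)*(u - 2)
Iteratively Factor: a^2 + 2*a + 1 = (a + 1)*(a + 1)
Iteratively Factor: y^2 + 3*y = (y + 3)*(y)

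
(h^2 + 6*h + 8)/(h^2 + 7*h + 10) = (h + 4)/(h + 5)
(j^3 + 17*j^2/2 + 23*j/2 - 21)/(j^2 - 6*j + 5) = (j^2 + 19*j/2 + 21)/(j - 5)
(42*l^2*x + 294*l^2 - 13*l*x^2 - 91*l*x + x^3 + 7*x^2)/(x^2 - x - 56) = (42*l^2 - 13*l*x + x^2)/(x - 8)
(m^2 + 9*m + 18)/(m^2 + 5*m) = (m^2 + 9*m + 18)/(m*(m + 5))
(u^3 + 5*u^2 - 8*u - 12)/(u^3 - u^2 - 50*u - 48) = (u - 2)/(u - 8)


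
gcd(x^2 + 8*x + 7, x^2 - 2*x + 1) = 1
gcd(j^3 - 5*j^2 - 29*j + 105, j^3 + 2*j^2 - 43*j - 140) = j^2 - 2*j - 35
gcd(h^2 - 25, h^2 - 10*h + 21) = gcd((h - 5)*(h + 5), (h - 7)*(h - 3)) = 1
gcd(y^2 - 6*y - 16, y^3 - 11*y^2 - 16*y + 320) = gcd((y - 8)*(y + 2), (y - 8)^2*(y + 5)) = y - 8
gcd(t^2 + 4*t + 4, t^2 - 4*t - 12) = t + 2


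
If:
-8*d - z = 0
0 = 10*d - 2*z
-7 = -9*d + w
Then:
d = 0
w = -7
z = 0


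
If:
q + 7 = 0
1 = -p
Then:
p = -1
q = -7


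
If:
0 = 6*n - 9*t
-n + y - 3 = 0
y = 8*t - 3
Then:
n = 18/13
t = 12/13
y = 57/13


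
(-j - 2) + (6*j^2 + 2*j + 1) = 6*j^2 + j - 1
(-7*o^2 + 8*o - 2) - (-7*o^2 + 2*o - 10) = 6*o + 8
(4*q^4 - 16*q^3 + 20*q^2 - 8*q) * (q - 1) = 4*q^5 - 20*q^4 + 36*q^3 - 28*q^2 + 8*q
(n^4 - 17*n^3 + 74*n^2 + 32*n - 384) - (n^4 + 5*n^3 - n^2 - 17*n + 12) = -22*n^3 + 75*n^2 + 49*n - 396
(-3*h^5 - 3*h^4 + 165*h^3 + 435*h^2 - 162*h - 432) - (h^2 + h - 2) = -3*h^5 - 3*h^4 + 165*h^3 + 434*h^2 - 163*h - 430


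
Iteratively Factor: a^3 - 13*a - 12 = (a + 3)*(a^2 - 3*a - 4) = (a + 1)*(a + 3)*(a - 4)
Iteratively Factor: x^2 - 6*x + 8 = (x - 4)*(x - 2)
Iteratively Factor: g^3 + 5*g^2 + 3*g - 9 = (g + 3)*(g^2 + 2*g - 3) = (g - 1)*(g + 3)*(g + 3)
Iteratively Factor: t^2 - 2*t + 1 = (t - 1)*(t - 1)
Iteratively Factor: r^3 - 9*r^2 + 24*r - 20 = (r - 2)*(r^2 - 7*r + 10) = (r - 5)*(r - 2)*(r - 2)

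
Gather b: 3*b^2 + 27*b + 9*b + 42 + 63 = 3*b^2 + 36*b + 105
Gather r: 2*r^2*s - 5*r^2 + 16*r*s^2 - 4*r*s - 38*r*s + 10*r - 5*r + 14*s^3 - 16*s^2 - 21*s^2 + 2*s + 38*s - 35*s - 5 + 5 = r^2*(2*s - 5) + r*(16*s^2 - 42*s + 5) + 14*s^3 - 37*s^2 + 5*s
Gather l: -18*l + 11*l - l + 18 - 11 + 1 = 8 - 8*l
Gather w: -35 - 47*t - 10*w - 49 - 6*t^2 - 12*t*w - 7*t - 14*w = -6*t^2 - 54*t + w*(-12*t - 24) - 84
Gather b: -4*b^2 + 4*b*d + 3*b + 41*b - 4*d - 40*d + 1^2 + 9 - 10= -4*b^2 + b*(4*d + 44) - 44*d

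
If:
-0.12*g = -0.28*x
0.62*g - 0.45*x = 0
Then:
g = 0.00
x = 0.00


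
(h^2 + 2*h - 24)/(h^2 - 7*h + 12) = (h + 6)/(h - 3)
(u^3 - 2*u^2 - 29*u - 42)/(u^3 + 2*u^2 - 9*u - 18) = (u - 7)/(u - 3)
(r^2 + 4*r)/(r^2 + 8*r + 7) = r*(r + 4)/(r^2 + 8*r + 7)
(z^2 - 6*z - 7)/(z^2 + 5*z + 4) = (z - 7)/(z + 4)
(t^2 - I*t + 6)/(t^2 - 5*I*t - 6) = (t + 2*I)/(t - 2*I)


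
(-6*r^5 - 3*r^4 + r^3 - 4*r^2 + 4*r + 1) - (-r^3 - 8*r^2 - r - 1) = -6*r^5 - 3*r^4 + 2*r^3 + 4*r^2 + 5*r + 2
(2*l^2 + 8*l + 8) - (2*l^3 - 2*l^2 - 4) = -2*l^3 + 4*l^2 + 8*l + 12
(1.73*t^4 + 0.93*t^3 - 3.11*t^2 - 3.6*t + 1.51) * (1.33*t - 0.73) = 2.3009*t^5 - 0.0259999999999998*t^4 - 4.8152*t^3 - 2.5177*t^2 + 4.6363*t - 1.1023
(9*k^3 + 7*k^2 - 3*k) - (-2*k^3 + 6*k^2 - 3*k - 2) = 11*k^3 + k^2 + 2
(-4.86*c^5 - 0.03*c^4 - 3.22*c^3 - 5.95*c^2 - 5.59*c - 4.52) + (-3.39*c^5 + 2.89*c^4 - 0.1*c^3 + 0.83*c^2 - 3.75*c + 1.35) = -8.25*c^5 + 2.86*c^4 - 3.32*c^3 - 5.12*c^2 - 9.34*c - 3.17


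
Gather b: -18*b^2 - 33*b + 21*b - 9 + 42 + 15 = -18*b^2 - 12*b + 48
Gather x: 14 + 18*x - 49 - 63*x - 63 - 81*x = -126*x - 98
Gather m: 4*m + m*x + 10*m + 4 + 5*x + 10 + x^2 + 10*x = m*(x + 14) + x^2 + 15*x + 14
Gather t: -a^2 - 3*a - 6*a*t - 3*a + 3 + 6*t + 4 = -a^2 - 6*a + t*(6 - 6*a) + 7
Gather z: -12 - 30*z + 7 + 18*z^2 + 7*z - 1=18*z^2 - 23*z - 6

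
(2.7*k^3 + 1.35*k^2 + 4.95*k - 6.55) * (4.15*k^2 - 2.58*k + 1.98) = 11.205*k^5 - 1.3635*k^4 + 22.4055*k^3 - 37.2805*k^2 + 26.7*k - 12.969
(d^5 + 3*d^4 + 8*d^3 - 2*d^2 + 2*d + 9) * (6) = 6*d^5 + 18*d^4 + 48*d^3 - 12*d^2 + 12*d + 54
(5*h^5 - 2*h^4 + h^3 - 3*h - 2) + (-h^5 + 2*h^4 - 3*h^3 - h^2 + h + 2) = 4*h^5 - 2*h^3 - h^2 - 2*h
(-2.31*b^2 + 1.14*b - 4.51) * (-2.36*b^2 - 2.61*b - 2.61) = 5.4516*b^4 + 3.3387*b^3 + 13.6973*b^2 + 8.7957*b + 11.7711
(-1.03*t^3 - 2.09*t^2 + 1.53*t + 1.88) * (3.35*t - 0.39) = -3.4505*t^4 - 6.5998*t^3 + 5.9406*t^2 + 5.7013*t - 0.7332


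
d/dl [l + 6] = 1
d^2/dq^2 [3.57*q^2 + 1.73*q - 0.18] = 7.14000000000000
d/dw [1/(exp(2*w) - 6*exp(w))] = 2*(3 - exp(w))*exp(-w)/(exp(w) - 6)^2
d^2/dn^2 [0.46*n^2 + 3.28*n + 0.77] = 0.920000000000000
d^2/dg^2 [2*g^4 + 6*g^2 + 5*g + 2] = 24*g^2 + 12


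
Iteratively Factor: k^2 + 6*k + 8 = (k + 2)*(k + 4)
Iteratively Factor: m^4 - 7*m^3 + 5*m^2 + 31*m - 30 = (m - 3)*(m^3 - 4*m^2 - 7*m + 10) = (m - 5)*(m - 3)*(m^2 + m - 2) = (m - 5)*(m - 3)*(m - 1)*(m + 2)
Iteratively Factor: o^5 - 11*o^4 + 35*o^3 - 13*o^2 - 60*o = (o - 5)*(o^4 - 6*o^3 + 5*o^2 + 12*o) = (o - 5)*(o - 3)*(o^3 - 3*o^2 - 4*o) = o*(o - 5)*(o - 3)*(o^2 - 3*o - 4) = o*(o - 5)*(o - 4)*(o - 3)*(o + 1)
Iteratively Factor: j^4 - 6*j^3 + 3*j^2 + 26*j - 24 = (j - 4)*(j^3 - 2*j^2 - 5*j + 6) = (j - 4)*(j - 3)*(j^2 + j - 2) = (j - 4)*(j - 3)*(j - 1)*(j + 2)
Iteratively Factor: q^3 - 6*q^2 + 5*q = (q - 5)*(q^2 - q) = (q - 5)*(q - 1)*(q)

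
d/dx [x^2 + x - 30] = 2*x + 1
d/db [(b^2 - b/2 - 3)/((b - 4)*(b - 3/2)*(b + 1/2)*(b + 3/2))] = 8*(-4*b^3 + 22*b^2 - 40*b + 19)/(16*b^6 - 160*b^5 + 504*b^4 - 424*b^3 - 311*b^2 + 312*b + 144)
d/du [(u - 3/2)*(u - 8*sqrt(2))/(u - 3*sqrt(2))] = (u^2 - 6*sqrt(2)*u - 15*sqrt(2)/2 + 48)/(u^2 - 6*sqrt(2)*u + 18)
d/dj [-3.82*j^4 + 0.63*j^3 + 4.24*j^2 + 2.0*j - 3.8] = -15.28*j^3 + 1.89*j^2 + 8.48*j + 2.0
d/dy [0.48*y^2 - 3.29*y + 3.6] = 0.96*y - 3.29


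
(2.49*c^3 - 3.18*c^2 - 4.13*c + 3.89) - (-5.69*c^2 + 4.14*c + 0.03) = 2.49*c^3 + 2.51*c^2 - 8.27*c + 3.86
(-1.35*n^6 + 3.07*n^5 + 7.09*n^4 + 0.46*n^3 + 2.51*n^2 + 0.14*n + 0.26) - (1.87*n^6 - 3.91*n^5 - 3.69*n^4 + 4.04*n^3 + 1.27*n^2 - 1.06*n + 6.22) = -3.22*n^6 + 6.98*n^5 + 10.78*n^4 - 3.58*n^3 + 1.24*n^2 + 1.2*n - 5.96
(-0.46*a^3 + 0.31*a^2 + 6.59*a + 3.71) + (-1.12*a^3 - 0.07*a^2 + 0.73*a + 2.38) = -1.58*a^3 + 0.24*a^2 + 7.32*a + 6.09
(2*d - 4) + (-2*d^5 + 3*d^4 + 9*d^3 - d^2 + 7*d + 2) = -2*d^5 + 3*d^4 + 9*d^3 - d^2 + 9*d - 2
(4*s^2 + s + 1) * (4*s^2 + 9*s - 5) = 16*s^4 + 40*s^3 - 7*s^2 + 4*s - 5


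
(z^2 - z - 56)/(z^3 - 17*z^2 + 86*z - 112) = (z + 7)/(z^2 - 9*z + 14)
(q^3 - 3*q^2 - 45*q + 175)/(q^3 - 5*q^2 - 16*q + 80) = (q^2 + 2*q - 35)/(q^2 - 16)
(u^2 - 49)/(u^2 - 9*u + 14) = (u + 7)/(u - 2)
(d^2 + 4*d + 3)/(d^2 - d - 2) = (d + 3)/(d - 2)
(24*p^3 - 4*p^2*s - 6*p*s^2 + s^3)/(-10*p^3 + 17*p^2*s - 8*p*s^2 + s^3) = (-12*p^2 - 4*p*s + s^2)/(5*p^2 - 6*p*s + s^2)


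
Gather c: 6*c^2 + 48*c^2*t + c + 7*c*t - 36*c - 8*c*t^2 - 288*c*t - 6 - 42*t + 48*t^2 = c^2*(48*t + 6) + c*(-8*t^2 - 281*t - 35) + 48*t^2 - 42*t - 6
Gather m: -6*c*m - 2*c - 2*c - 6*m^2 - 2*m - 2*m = -4*c - 6*m^2 + m*(-6*c - 4)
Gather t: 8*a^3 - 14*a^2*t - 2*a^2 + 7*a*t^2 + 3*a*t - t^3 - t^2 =8*a^3 - 2*a^2 - t^3 + t^2*(7*a - 1) + t*(-14*a^2 + 3*a)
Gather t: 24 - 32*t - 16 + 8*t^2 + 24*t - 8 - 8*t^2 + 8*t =0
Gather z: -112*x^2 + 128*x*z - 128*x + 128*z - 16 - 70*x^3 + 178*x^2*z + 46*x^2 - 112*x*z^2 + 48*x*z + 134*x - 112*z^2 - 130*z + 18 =-70*x^3 - 66*x^2 + 6*x + z^2*(-112*x - 112) + z*(178*x^2 + 176*x - 2) + 2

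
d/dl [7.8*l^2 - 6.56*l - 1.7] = 15.6*l - 6.56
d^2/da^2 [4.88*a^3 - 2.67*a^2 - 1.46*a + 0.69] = 29.28*a - 5.34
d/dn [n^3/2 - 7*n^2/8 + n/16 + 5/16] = 3*n^2/2 - 7*n/4 + 1/16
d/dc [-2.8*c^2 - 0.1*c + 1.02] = -5.6*c - 0.1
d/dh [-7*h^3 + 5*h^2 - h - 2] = -21*h^2 + 10*h - 1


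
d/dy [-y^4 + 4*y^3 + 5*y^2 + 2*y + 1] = -4*y^3 + 12*y^2 + 10*y + 2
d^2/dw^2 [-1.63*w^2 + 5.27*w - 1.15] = -3.26000000000000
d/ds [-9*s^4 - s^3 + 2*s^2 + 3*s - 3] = -36*s^3 - 3*s^2 + 4*s + 3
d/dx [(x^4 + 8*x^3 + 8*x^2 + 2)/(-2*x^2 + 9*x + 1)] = (-4*x^5 + 11*x^4 + 148*x^3 + 96*x^2 + 24*x - 18)/(4*x^4 - 36*x^3 + 77*x^2 + 18*x + 1)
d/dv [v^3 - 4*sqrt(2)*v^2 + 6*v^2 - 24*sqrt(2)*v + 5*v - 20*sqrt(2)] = 3*v^2 - 8*sqrt(2)*v + 12*v - 24*sqrt(2) + 5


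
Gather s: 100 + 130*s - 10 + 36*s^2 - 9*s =36*s^2 + 121*s + 90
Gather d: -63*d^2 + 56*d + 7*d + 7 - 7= -63*d^2 + 63*d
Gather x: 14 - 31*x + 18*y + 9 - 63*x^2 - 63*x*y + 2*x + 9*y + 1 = -63*x^2 + x*(-63*y - 29) + 27*y + 24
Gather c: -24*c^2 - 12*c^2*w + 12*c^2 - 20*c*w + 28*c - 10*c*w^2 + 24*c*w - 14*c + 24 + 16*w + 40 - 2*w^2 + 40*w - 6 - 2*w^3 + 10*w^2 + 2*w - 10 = c^2*(-12*w - 12) + c*(-10*w^2 + 4*w + 14) - 2*w^3 + 8*w^2 + 58*w + 48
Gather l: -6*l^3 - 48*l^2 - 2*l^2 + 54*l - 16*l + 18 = -6*l^3 - 50*l^2 + 38*l + 18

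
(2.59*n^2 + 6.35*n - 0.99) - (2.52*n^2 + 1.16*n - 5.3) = 0.0699999999999998*n^2 + 5.19*n + 4.31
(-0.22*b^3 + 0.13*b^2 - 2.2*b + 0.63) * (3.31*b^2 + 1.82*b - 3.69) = -0.7282*b^5 + 0.0299*b^4 - 6.2336*b^3 - 2.3984*b^2 + 9.2646*b - 2.3247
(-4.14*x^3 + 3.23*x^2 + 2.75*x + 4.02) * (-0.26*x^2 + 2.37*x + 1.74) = 1.0764*x^5 - 10.6516*x^4 - 0.2635*x^3 + 11.0925*x^2 + 14.3124*x + 6.9948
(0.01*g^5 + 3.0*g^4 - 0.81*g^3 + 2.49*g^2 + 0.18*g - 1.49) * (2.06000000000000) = 0.0206*g^5 + 6.18*g^4 - 1.6686*g^3 + 5.1294*g^2 + 0.3708*g - 3.0694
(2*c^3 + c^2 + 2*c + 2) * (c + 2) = 2*c^4 + 5*c^3 + 4*c^2 + 6*c + 4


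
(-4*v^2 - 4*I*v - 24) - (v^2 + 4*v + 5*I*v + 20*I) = -5*v^2 - 4*v - 9*I*v - 24 - 20*I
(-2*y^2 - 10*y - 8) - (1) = -2*y^2 - 10*y - 9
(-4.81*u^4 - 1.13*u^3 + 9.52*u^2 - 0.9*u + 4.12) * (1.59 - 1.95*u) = 9.3795*u^5 - 5.4444*u^4 - 20.3607*u^3 + 16.8918*u^2 - 9.465*u + 6.5508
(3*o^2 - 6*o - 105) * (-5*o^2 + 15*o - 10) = -15*o^4 + 75*o^3 + 405*o^2 - 1515*o + 1050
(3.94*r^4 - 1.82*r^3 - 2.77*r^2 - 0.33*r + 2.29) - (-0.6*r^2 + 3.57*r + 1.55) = 3.94*r^4 - 1.82*r^3 - 2.17*r^2 - 3.9*r + 0.74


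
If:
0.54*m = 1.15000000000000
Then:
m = 2.13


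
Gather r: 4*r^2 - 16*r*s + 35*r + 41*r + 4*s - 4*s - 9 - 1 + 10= 4*r^2 + r*(76 - 16*s)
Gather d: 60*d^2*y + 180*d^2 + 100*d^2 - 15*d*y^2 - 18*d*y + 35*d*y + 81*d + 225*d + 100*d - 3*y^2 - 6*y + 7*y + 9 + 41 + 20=d^2*(60*y + 280) + d*(-15*y^2 + 17*y + 406) - 3*y^2 + y + 70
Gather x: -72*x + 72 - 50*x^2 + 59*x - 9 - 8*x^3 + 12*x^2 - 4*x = -8*x^3 - 38*x^2 - 17*x + 63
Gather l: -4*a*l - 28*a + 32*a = -4*a*l + 4*a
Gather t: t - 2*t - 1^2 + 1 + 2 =2 - t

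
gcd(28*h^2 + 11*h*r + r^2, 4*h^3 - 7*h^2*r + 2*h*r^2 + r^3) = 4*h + r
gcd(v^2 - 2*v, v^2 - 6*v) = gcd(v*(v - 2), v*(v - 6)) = v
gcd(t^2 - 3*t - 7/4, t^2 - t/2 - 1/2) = t + 1/2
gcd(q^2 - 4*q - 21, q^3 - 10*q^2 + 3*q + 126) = q^2 - 4*q - 21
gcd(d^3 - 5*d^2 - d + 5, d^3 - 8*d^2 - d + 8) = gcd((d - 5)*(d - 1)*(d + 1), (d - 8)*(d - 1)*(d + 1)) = d^2 - 1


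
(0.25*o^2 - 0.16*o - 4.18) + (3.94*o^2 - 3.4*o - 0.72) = 4.19*o^2 - 3.56*o - 4.9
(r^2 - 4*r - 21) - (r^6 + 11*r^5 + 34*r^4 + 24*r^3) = -r^6 - 11*r^5 - 34*r^4 - 24*r^3 + r^2 - 4*r - 21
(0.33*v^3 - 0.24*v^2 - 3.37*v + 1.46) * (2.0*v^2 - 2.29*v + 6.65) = 0.66*v^5 - 1.2357*v^4 - 3.9959*v^3 + 9.0413*v^2 - 25.7539*v + 9.709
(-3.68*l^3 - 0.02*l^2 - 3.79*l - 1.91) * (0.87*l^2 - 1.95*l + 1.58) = -3.2016*l^5 + 7.1586*l^4 - 9.0727*l^3 + 5.6972*l^2 - 2.2637*l - 3.0178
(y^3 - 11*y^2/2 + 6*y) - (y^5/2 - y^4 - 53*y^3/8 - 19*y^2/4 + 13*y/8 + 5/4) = -y^5/2 + y^4 + 61*y^3/8 - 3*y^2/4 + 35*y/8 - 5/4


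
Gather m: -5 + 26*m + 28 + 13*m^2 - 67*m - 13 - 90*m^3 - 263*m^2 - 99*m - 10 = -90*m^3 - 250*m^2 - 140*m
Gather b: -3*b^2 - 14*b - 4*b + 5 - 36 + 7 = -3*b^2 - 18*b - 24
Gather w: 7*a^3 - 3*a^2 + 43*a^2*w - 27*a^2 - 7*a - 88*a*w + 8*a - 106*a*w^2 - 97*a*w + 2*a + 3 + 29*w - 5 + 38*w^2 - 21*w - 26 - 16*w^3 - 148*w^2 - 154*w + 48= 7*a^3 - 30*a^2 + 3*a - 16*w^3 + w^2*(-106*a - 110) + w*(43*a^2 - 185*a - 146) + 20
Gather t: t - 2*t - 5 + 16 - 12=-t - 1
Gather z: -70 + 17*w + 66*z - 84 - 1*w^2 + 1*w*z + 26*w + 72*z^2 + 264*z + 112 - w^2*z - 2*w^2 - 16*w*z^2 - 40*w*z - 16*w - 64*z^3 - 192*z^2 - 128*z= -3*w^2 + 27*w - 64*z^3 + z^2*(-16*w - 120) + z*(-w^2 - 39*w + 202) - 42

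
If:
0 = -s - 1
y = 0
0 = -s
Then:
No Solution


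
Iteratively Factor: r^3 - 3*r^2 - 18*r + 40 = (r - 5)*(r^2 + 2*r - 8) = (r - 5)*(r - 2)*(r + 4)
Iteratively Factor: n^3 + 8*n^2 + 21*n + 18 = (n + 3)*(n^2 + 5*n + 6) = (n + 3)^2*(n + 2)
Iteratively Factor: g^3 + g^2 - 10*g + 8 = (g + 4)*(g^2 - 3*g + 2) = (g - 1)*(g + 4)*(g - 2)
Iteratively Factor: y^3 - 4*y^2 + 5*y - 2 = (y - 1)*(y^2 - 3*y + 2) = (y - 2)*(y - 1)*(y - 1)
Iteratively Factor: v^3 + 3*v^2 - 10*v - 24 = (v + 2)*(v^2 + v - 12) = (v + 2)*(v + 4)*(v - 3)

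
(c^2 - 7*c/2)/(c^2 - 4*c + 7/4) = 2*c/(2*c - 1)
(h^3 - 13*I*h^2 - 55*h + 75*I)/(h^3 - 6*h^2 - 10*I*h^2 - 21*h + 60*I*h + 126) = (h^2 - 10*I*h - 25)/(h^2 - h*(6 + 7*I) + 42*I)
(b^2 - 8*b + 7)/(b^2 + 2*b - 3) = (b - 7)/(b + 3)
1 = 1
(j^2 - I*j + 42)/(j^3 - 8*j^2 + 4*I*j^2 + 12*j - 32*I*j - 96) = (j - 7*I)/(j^2 - 2*j*(4 + I) + 16*I)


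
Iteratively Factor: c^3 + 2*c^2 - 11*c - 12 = (c + 1)*(c^2 + c - 12) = (c + 1)*(c + 4)*(c - 3)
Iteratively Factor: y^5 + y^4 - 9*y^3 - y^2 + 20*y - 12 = (y - 1)*(y^4 + 2*y^3 - 7*y^2 - 8*y + 12) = (y - 1)*(y + 3)*(y^3 - y^2 - 4*y + 4) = (y - 2)*(y - 1)*(y + 3)*(y^2 + y - 2) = (y - 2)*(y - 1)^2*(y + 3)*(y + 2)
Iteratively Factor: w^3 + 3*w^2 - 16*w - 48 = (w - 4)*(w^2 + 7*w + 12) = (w - 4)*(w + 4)*(w + 3)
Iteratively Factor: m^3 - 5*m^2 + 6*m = (m)*(m^2 - 5*m + 6) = m*(m - 2)*(m - 3)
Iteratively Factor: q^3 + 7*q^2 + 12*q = (q + 4)*(q^2 + 3*q) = (q + 3)*(q + 4)*(q)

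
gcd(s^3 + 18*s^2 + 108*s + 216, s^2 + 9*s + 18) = s + 6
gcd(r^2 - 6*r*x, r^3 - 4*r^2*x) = r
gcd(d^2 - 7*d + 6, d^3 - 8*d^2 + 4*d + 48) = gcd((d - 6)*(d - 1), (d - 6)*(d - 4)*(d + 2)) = d - 6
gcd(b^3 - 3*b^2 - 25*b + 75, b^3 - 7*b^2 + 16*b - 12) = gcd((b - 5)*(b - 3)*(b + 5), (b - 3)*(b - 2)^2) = b - 3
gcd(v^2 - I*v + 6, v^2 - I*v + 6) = v^2 - I*v + 6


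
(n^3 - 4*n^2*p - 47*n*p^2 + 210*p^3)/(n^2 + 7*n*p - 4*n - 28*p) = (n^2 - 11*n*p + 30*p^2)/(n - 4)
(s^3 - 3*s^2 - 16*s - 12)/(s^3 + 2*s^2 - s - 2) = (s - 6)/(s - 1)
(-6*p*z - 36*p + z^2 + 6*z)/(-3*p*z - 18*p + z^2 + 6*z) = (-6*p + z)/(-3*p + z)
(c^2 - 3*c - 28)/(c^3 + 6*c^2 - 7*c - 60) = (c - 7)/(c^2 + 2*c - 15)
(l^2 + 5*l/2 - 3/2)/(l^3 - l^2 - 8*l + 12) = (l - 1/2)/(l^2 - 4*l + 4)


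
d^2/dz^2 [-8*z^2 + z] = -16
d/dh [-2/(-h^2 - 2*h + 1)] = 4*(-h - 1)/(h^2 + 2*h - 1)^2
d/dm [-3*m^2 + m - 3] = 1 - 6*m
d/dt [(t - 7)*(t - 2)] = 2*t - 9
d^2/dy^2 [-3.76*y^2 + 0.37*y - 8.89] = -7.52000000000000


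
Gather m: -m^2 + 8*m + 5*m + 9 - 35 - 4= -m^2 + 13*m - 30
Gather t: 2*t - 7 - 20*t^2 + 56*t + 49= -20*t^2 + 58*t + 42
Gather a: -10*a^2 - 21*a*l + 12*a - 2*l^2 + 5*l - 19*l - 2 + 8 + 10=-10*a^2 + a*(12 - 21*l) - 2*l^2 - 14*l + 16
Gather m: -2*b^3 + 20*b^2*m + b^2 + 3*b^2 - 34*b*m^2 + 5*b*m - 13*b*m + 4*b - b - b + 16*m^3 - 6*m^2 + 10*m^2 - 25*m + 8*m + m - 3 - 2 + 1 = -2*b^3 + 4*b^2 + 2*b + 16*m^3 + m^2*(4 - 34*b) + m*(20*b^2 - 8*b - 16) - 4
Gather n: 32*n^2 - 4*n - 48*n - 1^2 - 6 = 32*n^2 - 52*n - 7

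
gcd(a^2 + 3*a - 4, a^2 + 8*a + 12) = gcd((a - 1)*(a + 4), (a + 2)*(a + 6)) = 1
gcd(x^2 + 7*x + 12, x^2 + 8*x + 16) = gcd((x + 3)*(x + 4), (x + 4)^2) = x + 4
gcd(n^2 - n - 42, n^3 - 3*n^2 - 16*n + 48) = 1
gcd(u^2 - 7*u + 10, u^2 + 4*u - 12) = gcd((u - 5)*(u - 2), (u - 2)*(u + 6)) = u - 2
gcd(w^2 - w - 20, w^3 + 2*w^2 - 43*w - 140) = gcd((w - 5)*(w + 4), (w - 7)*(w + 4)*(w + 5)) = w + 4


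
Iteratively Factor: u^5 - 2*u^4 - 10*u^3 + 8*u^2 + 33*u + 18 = (u - 3)*(u^4 + u^3 - 7*u^2 - 13*u - 6) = (u - 3)^2*(u^3 + 4*u^2 + 5*u + 2) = (u - 3)^2*(u + 1)*(u^2 + 3*u + 2) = (u - 3)^2*(u + 1)^2*(u + 2)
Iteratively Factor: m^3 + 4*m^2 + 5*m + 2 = (m + 2)*(m^2 + 2*m + 1) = (m + 1)*(m + 2)*(m + 1)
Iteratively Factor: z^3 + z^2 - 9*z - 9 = (z + 3)*(z^2 - 2*z - 3) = (z + 1)*(z + 3)*(z - 3)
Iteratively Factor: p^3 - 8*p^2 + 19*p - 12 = (p - 3)*(p^2 - 5*p + 4) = (p - 4)*(p - 3)*(p - 1)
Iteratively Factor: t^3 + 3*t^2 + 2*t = (t)*(t^2 + 3*t + 2) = t*(t + 1)*(t + 2)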